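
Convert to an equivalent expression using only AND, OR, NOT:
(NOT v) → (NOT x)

v OR (NOT x)
(Implication elimination: A → B = NOT A OR B)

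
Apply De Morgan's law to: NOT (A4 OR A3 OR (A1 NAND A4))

NOT A4 AND NOT A3 AND NOT (A1 NAND A4)
De Morgan's: NOT(OR of terms) = AND of negations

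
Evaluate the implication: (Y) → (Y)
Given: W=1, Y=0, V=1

Antecedent (Y) = 0; consequent (Y) = 0.
0 → 0 = 1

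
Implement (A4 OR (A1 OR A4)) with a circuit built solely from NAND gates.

((A4 NAND A4) NAND (((A1 NAND A1) NAND (A4 NAND A4)) NAND ((A1 NAND A1) NAND (A4 NAND A4))))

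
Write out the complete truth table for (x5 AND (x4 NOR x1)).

x4 | x5 | x1 | Output
---------------------
0 | 0 | 0 | 0
0 | 0 | 1 | 0
0 | 1 | 0 | 1
0 | 1 | 1 | 0
1 | 0 | 0 | 0
1 | 0 | 1 | 0
1 | 1 | 0 | 0
1 | 1 | 1 | 0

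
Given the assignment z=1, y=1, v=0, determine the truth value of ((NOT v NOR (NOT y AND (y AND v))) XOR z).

Substituting: ((NOT 0 NOR (NOT 1 AND (1 AND 0))) XOR 1)
= 1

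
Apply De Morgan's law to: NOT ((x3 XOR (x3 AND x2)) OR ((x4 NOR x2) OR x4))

NOT (x3 XOR (x3 AND x2)) AND NOT ((x4 NOR x2) OR x4)
De Morgan's: NOT(OR of terms) = AND of negations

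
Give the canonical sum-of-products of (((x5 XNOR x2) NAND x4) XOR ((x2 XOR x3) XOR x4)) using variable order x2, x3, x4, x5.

Σm(0, 1, 2, 7, 10, 12, 13, 15) = (NOT x2 AND NOT x3 AND NOT x4 AND NOT x5) OR (NOT x2 AND NOT x3 AND NOT x4 AND x5) OR (NOT x2 AND NOT x3 AND x4 AND NOT x5) OR (NOT x2 AND x3 AND x4 AND x5) OR (x2 AND NOT x3 AND x4 AND NOT x5) OR (x2 AND x3 AND NOT x4 AND NOT x5) OR (x2 AND x3 AND NOT x4 AND x5) OR (x2 AND x3 AND x4 AND x5)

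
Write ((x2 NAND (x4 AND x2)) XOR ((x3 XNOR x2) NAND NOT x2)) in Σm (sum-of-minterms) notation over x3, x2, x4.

Σm(0, 1, 3, 7) = (NOT x3 AND NOT x2 AND NOT x4) OR (NOT x3 AND NOT x2 AND x4) OR (NOT x3 AND x2 AND x4) OR (x3 AND x2 AND x4)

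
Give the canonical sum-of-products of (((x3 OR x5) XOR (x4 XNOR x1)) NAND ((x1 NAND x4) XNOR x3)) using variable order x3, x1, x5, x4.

Σm(0, 1, 2, 3, 4, 6, 7, 8, 10, 13, 15) = (NOT x3 AND NOT x1 AND NOT x5 AND NOT x4) OR (NOT x3 AND NOT x1 AND NOT x5 AND x4) OR (NOT x3 AND NOT x1 AND x5 AND NOT x4) OR (NOT x3 AND NOT x1 AND x5 AND x4) OR (NOT x3 AND x1 AND NOT x5 AND NOT x4) OR (NOT x3 AND x1 AND x5 AND NOT x4) OR (NOT x3 AND x1 AND x5 AND x4) OR (x3 AND NOT x1 AND NOT x5 AND NOT x4) OR (x3 AND NOT x1 AND x5 AND NOT x4) OR (x3 AND x1 AND NOT x5 AND x4) OR (x3 AND x1 AND x5 AND x4)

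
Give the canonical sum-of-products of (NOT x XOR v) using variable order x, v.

Σm(0, 3) = (NOT x AND NOT v) OR (x AND v)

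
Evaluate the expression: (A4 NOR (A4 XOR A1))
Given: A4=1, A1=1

Substituting: (1 NOR (1 XOR 1))
= 0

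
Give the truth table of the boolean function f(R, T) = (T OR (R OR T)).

R | T | Output
--------------
0 | 0 | 0
0 | 1 | 1
1 | 0 | 1
1 | 1 | 1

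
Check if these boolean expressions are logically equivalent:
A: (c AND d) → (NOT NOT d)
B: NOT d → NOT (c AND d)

Yes, Contrapositive is always equivalent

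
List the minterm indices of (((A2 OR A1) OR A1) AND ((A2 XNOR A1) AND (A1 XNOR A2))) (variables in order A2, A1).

Σm(3) = (A2 AND A1)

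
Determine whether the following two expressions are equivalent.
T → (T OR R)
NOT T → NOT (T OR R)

No, Inverse is not equivalent to original (counterexample: T=0, R=1)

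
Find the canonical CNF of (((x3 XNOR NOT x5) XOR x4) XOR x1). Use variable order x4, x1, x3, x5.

(x4 OR x1 OR x3 OR x5) AND (x4 OR x1 OR NOT x3 OR NOT x5) AND (x4 OR NOT x1 OR x3 OR NOT x5) AND (x4 OR NOT x1 OR NOT x3 OR x5) AND (NOT x4 OR x1 OR x3 OR NOT x5) AND (NOT x4 OR x1 OR NOT x3 OR x5) AND (NOT x4 OR NOT x1 OR x3 OR x5) AND (NOT x4 OR NOT x1 OR NOT x3 OR NOT x5)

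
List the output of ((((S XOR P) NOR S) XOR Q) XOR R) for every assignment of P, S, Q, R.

P | S | Q | R | Output
----------------------
0 | 0 | 0 | 0 | 1
0 | 0 | 0 | 1 | 0
0 | 0 | 1 | 0 | 0
0 | 0 | 1 | 1 | 1
0 | 1 | 0 | 0 | 0
0 | 1 | 0 | 1 | 1
0 | 1 | 1 | 0 | 1
0 | 1 | 1 | 1 | 0
1 | 0 | 0 | 0 | 0
1 | 0 | 0 | 1 | 1
1 | 0 | 1 | 0 | 1
1 | 0 | 1 | 1 | 0
1 | 1 | 0 | 0 | 0
1 | 1 | 0 | 1 | 1
1 | 1 | 1 | 0 | 1
1 | 1 | 1 | 1 | 0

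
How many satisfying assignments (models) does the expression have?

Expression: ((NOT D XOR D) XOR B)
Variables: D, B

Satisfying assignments: (0,0), (1,0)
Count: 2 out of 4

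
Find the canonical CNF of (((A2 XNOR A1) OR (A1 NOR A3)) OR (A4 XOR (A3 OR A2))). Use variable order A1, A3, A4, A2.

(A1 OR NOT A3 OR NOT A4 OR NOT A2) AND (NOT A1 OR A3 OR A4 OR A2) AND (NOT A1 OR NOT A3 OR NOT A4 OR A2)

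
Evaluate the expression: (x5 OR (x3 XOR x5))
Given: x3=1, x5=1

Substituting: (1 OR (1 XOR 1))
= 1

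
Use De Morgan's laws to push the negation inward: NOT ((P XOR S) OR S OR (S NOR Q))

NOT (P XOR S) AND NOT S AND NOT (S NOR Q)
De Morgan's: NOT(OR of terms) = AND of negations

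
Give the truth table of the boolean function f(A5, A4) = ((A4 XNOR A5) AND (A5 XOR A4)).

A5 | A4 | Output
----------------
0 | 0 | 0
0 | 1 | 0
1 | 0 | 0
1 | 1 | 0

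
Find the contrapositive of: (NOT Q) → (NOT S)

Contrapositive: S → Q
Note: A statement and its contrapositive are logically equivalent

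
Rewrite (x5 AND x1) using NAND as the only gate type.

((x5 NAND x1) NAND (x5 NAND x1))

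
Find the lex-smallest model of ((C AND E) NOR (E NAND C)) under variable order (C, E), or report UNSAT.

UNSATISFIABLE - no assignment makes this expression true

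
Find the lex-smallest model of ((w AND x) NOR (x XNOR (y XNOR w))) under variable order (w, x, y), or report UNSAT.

w=0, x=0, y=0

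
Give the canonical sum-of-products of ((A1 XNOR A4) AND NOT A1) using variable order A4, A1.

Σm(0) = (NOT A4 AND NOT A1)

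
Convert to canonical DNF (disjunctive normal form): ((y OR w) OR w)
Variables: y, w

(NOT y AND w) OR (y AND NOT w) OR (y AND w)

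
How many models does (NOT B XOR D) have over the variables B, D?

Satisfying assignments: (0,0), (1,1)
Count: 2 out of 4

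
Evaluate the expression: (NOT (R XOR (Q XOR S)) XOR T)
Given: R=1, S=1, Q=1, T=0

Substituting: (NOT (1 XOR (1 XOR 1)) XOR 0)
= 0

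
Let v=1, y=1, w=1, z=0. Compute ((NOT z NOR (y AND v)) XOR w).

Substituting: ((NOT 0 NOR (1 AND 1)) XOR 1)
= 1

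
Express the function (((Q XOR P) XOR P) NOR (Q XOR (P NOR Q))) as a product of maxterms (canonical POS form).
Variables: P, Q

ΠM(0, 1, 3) = (P OR Q) AND (P OR NOT Q) AND (NOT P OR NOT Q)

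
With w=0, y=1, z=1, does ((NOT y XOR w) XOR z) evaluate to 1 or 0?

Substituting: ((NOT 1 XOR 0) XOR 1)
= 1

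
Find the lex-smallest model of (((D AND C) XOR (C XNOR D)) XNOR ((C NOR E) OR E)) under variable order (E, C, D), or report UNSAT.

E=0, C=0, D=0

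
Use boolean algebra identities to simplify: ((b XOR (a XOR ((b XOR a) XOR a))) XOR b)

By XOR self-cancellation ((E XOR v) XOR v = E) then XOR self-cancellation ((E XOR v) XOR v = E):
= (b XOR a)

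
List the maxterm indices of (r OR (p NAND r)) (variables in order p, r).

ΠM() = TRUE (no maxterms)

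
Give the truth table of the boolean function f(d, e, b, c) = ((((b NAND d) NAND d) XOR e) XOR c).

d | e | b | c | Output
----------------------
0 | 0 | 0 | 0 | 1
0 | 0 | 0 | 1 | 0
0 | 0 | 1 | 0 | 1
0 | 0 | 1 | 1 | 0
0 | 1 | 0 | 0 | 0
0 | 1 | 0 | 1 | 1
0 | 1 | 1 | 0 | 0
0 | 1 | 1 | 1 | 1
1 | 0 | 0 | 0 | 0
1 | 0 | 0 | 1 | 1
1 | 0 | 1 | 0 | 1
1 | 0 | 1 | 1 | 0
1 | 1 | 0 | 0 | 1
1 | 1 | 0 | 1 | 0
1 | 1 | 1 | 0 | 0
1 | 1 | 1 | 1 | 1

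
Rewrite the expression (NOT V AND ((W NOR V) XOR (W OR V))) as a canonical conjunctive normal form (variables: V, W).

(NOT V OR W) AND (NOT V OR NOT W)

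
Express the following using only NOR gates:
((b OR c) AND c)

((((b NOR c) NOR (b NOR c)) NOR ((b NOR c) NOR (b NOR c))) NOR (c NOR c))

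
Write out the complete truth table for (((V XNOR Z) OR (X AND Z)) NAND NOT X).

X | V | Z | Output
------------------
0 | 0 | 0 | 0
0 | 0 | 1 | 1
0 | 1 | 0 | 1
0 | 1 | 1 | 0
1 | 0 | 0 | 1
1 | 0 | 1 | 1
1 | 1 | 0 | 1
1 | 1 | 1 | 1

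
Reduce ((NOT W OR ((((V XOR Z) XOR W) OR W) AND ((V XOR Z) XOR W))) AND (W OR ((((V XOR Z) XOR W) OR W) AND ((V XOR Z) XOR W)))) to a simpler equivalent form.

By distribution ((E OR v) AND (E OR NOT v) = E) then absorption (E AND (E OR v) = E):
= ((V XOR Z) XOR W)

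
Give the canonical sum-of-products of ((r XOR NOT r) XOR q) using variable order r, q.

Σm(0, 2) = (NOT r AND NOT q) OR (r AND NOT q)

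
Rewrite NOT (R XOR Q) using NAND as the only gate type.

(((R NAND (R NAND Q)) NAND (Q NAND (R NAND Q))) NAND ((R NAND (R NAND Q)) NAND (Q NAND (R NAND Q))))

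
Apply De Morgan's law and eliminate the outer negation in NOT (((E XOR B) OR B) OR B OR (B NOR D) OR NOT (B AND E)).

NOT ((E XOR B) OR B) AND NOT B AND NOT (B NOR D) AND (B AND E)
De Morgan's: NOT(OR of terms) = AND of negations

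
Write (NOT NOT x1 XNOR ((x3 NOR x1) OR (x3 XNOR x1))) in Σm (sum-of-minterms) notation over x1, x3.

Σm(1, 3) = (NOT x1 AND x3) OR (x1 AND x3)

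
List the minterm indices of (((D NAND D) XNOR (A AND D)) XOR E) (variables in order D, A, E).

Σm(1, 3, 4, 7) = (NOT D AND NOT A AND E) OR (NOT D AND A AND E) OR (D AND NOT A AND NOT E) OR (D AND A AND E)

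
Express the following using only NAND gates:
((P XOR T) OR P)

((((P NAND (P NAND T)) NAND (T NAND (P NAND T))) NAND ((P NAND (P NAND T)) NAND (T NAND (P NAND T)))) NAND (P NAND P))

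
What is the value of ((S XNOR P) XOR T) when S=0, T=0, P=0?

Substituting: ((0 XNOR 0) XOR 0)
= 1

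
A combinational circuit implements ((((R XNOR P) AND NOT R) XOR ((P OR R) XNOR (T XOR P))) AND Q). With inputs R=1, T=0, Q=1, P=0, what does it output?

Substituting: ((((1 XNOR 0) AND NOT 1) XOR ((0 OR 1) XNOR (0 XOR 0))) AND 1)
= 0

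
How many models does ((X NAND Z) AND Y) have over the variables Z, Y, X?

Satisfying assignments: (0,1,0), (0,1,1), (1,1,0)
Count: 3 out of 8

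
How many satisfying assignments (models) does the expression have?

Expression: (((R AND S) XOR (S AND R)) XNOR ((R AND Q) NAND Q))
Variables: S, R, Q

Satisfying assignments: (0,1,1), (1,1,1)
Count: 2 out of 8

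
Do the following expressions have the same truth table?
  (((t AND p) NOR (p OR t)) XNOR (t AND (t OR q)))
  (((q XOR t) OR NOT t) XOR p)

No. Counterexample: with p=0, q=0, t=0, Expression 1 = 0 but Expression 2 = 1.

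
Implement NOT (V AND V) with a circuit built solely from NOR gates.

(((V NOR V) NOR (V NOR V)) NOR ((V NOR V) NOR (V NOR V)))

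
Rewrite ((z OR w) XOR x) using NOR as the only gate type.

((((((z NOR w) NOR (z NOR w)) NOR x) NOR (((z NOR w) NOR (z NOR w)) NOR x)) NOR ((((z NOR w) NOR (z NOR w)) NOR x) NOR (((z NOR w) NOR (z NOR w)) NOR x))) NOR ((((((z NOR w) NOR (z NOR w)) NOR ((z NOR w) NOR (z NOR w))) NOR (x NOR x)) NOR ((((z NOR w) NOR (z NOR w)) NOR ((z NOR w) NOR (z NOR w))) NOR (x NOR x))) NOR (((((z NOR w) NOR (z NOR w)) NOR ((z NOR w) NOR (z NOR w))) NOR (x NOR x)) NOR ((((z NOR w) NOR (z NOR w)) NOR ((z NOR w) NOR (z NOR w))) NOR (x NOR x)))))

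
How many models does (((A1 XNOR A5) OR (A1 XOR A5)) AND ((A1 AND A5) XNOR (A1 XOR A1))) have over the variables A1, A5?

Satisfying assignments: (0,0), (0,1), (1,0)
Count: 3 out of 4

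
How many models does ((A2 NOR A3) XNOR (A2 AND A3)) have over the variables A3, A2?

Satisfying assignments: (0,1), (1,0)
Count: 2 out of 4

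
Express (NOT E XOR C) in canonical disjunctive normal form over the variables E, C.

(NOT E AND NOT C) OR (E AND C)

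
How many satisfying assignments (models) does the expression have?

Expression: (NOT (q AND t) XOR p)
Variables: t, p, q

Satisfying assignments: (0,0,0), (0,0,1), (1,0,0), (1,1,1)
Count: 4 out of 8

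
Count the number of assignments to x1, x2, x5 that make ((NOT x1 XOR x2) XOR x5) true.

Satisfying assignments: (0,0,0), (0,1,1), (1,0,1), (1,1,0)
Count: 4 out of 8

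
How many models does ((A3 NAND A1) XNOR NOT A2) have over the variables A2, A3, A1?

Satisfying assignments: (0,0,0), (0,0,1), (0,1,0), (1,1,1)
Count: 4 out of 8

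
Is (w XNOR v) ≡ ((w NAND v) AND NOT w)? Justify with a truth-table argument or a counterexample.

No. Counterexample: with v=1, w=0, Expression 1 = 0 but Expression 2 = 1.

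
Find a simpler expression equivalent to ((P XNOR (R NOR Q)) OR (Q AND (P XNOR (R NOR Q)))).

By absorption (E OR (E AND v) = E):
= (P XNOR (R NOR Q))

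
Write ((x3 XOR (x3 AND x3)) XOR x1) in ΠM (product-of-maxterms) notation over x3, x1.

ΠM(0, 2) = (x3 OR x1) AND (NOT x3 OR x1)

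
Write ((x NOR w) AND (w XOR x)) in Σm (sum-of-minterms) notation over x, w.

Σm() = FALSE (no minterms)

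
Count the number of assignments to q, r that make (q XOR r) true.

Satisfying assignments: (0,1), (1,0)
Count: 2 out of 4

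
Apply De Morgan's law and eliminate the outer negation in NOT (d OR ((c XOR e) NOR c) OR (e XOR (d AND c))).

NOT d AND NOT ((c XOR e) NOR c) AND NOT (e XOR (d AND c))
De Morgan's: NOT(OR of terms) = AND of negations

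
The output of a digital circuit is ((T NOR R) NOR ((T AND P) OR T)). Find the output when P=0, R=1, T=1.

Substituting: ((1 NOR 1) NOR ((1 AND 0) OR 1))
= 0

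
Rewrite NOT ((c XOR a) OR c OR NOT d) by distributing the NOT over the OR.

NOT (c XOR a) AND NOT c AND d
De Morgan's: NOT(OR of terms) = AND of negations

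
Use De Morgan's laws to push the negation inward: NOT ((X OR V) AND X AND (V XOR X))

NOT (X OR V) OR NOT X OR NOT (V XOR X)
De Morgan's: NOT(AND of terms) = OR of negations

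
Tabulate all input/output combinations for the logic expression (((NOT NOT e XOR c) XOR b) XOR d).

c | b | d | e | Output
----------------------
0 | 0 | 0 | 0 | 0
0 | 0 | 0 | 1 | 1
0 | 0 | 1 | 0 | 1
0 | 0 | 1 | 1 | 0
0 | 1 | 0 | 0 | 1
0 | 1 | 0 | 1 | 0
0 | 1 | 1 | 0 | 0
0 | 1 | 1 | 1 | 1
1 | 0 | 0 | 0 | 1
1 | 0 | 0 | 1 | 0
1 | 0 | 1 | 0 | 0
1 | 0 | 1 | 1 | 1
1 | 1 | 0 | 0 | 0
1 | 1 | 0 | 1 | 1
1 | 1 | 1 | 0 | 1
1 | 1 | 1 | 1 | 0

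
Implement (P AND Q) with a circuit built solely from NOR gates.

((P NOR P) NOR (Q NOR Q))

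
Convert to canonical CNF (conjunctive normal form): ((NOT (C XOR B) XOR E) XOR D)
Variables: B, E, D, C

(B OR E OR D OR NOT C) AND (B OR E OR NOT D OR C) AND (B OR NOT E OR D OR C) AND (B OR NOT E OR NOT D OR NOT C) AND (NOT B OR E OR D OR C) AND (NOT B OR E OR NOT D OR NOT C) AND (NOT B OR NOT E OR D OR NOT C) AND (NOT B OR NOT E OR NOT D OR C)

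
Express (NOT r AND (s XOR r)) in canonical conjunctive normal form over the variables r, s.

(r OR s) AND (NOT r OR s) AND (NOT r OR NOT s)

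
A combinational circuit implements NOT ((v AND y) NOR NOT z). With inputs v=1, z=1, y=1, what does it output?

Substituting: NOT ((1 AND 1) NOR NOT 1)
= 1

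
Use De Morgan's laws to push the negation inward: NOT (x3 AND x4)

NOT x3 OR NOT x4
De Morgan's: NOT(AND of terms) = OR of negations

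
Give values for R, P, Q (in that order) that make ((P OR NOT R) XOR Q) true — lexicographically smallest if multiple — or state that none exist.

R=0, P=0, Q=0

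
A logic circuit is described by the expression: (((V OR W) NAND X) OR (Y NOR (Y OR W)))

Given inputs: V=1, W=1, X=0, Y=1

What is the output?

Substituting: (((1 OR 1) NAND 0) OR (1 NOR (1 OR 1)))
= 1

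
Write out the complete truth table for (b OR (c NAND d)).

d | c | b | Output
------------------
0 | 0 | 0 | 1
0 | 0 | 1 | 1
0 | 1 | 0 | 1
0 | 1 | 1 | 1
1 | 0 | 0 | 1
1 | 0 | 1 | 1
1 | 1 | 0 | 0
1 | 1 | 1 | 1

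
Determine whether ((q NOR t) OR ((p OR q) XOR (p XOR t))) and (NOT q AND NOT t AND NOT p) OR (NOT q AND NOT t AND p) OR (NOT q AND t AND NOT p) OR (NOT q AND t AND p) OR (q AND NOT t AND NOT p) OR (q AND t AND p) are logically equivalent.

Yes, they are equivalent — the two output columns agree on all 8 assignments:
q | t | p | Expression 1 | Expression 2
---------------------------------------
0 | 0 | 0 | 1 | 1
0 | 0 | 1 | 1 | 1
0 | 1 | 0 | 1 | 1
0 | 1 | 1 | 1 | 1
1 | 0 | 0 | 1 | 1
1 | 0 | 1 | 0 | 0
1 | 1 | 0 | 0 | 0
1 | 1 | 1 | 1 | 1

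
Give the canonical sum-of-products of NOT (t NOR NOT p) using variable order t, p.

Σm(0, 2, 3) = (NOT t AND NOT p) OR (t AND NOT p) OR (t AND p)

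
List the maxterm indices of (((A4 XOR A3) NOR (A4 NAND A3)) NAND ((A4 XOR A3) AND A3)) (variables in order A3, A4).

ΠM() = TRUE (no maxterms)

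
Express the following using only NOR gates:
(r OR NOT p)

((r NOR (p NOR p)) NOR (r NOR (p NOR p)))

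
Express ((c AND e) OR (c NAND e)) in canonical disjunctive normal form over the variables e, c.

(NOT e AND NOT c) OR (NOT e AND c) OR (e AND NOT c) OR (e AND c)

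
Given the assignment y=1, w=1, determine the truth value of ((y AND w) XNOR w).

Substituting: ((1 AND 1) XNOR 1)
= 1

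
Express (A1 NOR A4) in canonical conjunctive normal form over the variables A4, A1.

(A4 OR NOT A1) AND (NOT A4 OR A1) AND (NOT A4 OR NOT A1)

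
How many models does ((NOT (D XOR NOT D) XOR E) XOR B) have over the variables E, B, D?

Satisfying assignments: (0,1,0), (0,1,1), (1,0,0), (1,0,1)
Count: 4 out of 8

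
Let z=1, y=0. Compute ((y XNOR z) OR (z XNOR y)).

Substituting: ((0 XNOR 1) OR (1 XNOR 0))
= 0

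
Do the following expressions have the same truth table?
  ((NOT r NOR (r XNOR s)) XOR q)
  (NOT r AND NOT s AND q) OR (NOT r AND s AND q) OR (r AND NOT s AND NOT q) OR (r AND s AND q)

Yes, they are equivalent — the two output columns agree on all 8 assignments:
r | s | q | Expression 1 | Expression 2
---------------------------------------
0 | 0 | 0 | 0 | 0
0 | 0 | 1 | 1 | 1
0 | 1 | 0 | 0 | 0
0 | 1 | 1 | 1 | 1
1 | 0 | 0 | 1 | 1
1 | 0 | 1 | 0 | 0
1 | 1 | 0 | 0 | 0
1 | 1 | 1 | 1 | 1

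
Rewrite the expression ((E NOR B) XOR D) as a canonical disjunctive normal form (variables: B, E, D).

(NOT B AND NOT E AND NOT D) OR (NOT B AND E AND D) OR (B AND NOT E AND D) OR (B AND E AND D)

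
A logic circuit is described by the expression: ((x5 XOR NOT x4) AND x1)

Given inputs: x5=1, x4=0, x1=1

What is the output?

Substituting: ((1 XOR NOT 0) AND 1)
= 0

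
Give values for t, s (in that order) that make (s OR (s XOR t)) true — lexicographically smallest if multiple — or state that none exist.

t=0, s=1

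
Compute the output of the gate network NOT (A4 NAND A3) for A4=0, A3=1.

Substituting: NOT (0 NAND 1)
= 0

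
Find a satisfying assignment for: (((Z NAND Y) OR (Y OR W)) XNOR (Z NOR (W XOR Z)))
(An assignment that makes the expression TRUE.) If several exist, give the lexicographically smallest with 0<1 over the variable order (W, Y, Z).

W=0, Y=0, Z=0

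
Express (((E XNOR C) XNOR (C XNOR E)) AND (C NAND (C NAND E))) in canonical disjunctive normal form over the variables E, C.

(NOT E AND NOT C) OR (E AND NOT C) OR (E AND C)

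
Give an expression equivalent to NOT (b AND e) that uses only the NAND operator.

(((b NAND e) NAND (b NAND e)) NAND ((b NAND e) NAND (b NAND e)))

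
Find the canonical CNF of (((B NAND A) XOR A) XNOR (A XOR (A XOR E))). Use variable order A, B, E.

(A OR B OR E) AND (A OR NOT B OR E) AND (NOT A OR B OR NOT E) AND (NOT A OR NOT B OR E)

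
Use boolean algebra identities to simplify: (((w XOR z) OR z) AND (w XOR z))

By absorption (E AND (E OR v) = E):
= (w XOR z)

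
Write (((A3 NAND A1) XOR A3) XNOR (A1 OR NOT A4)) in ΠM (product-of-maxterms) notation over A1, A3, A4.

ΠM(1, 2) = (A1 OR A3 OR NOT A4) AND (A1 OR NOT A3 OR A4)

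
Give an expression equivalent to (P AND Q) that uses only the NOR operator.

((P NOR P) NOR (Q NOR Q))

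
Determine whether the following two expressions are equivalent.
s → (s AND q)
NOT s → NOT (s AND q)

No, Inverse is not equivalent to original (counterexample: s=1, q=0, p=0)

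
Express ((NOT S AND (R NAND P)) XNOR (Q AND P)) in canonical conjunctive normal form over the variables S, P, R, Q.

(S OR P OR R OR Q) AND (S OR P OR R OR NOT Q) AND (S OR P OR NOT R OR Q) AND (S OR P OR NOT R OR NOT Q) AND (S OR NOT P OR R OR Q) AND (S OR NOT P OR NOT R OR NOT Q) AND (NOT S OR NOT P OR R OR NOT Q) AND (NOT S OR NOT P OR NOT R OR NOT Q)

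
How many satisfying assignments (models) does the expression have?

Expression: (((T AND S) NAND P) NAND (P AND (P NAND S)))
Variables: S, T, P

Satisfying assignments: (0,0,0), (0,1,0), (1,0,0), (1,0,1), (1,1,0), (1,1,1)
Count: 6 out of 8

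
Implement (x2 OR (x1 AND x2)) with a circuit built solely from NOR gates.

((x2 NOR ((x1 NOR x1) NOR (x2 NOR x2))) NOR (x2 NOR ((x1 NOR x1) NOR (x2 NOR x2))))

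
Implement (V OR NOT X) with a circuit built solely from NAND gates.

((V NAND V) NAND ((X NAND X) NAND (X NAND X)))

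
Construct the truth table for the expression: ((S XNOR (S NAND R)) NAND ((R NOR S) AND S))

S | R | Output
--------------
0 | 0 | 1
0 | 1 | 1
1 | 0 | 1
1 | 1 | 1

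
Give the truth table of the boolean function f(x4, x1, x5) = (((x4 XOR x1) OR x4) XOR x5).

x4 | x1 | x5 | Output
---------------------
0 | 0 | 0 | 0
0 | 0 | 1 | 1
0 | 1 | 0 | 1
0 | 1 | 1 | 0
1 | 0 | 0 | 1
1 | 0 | 1 | 0
1 | 1 | 0 | 1
1 | 1 | 1 | 0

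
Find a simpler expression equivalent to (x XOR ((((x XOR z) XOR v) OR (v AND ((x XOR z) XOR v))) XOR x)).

By XOR self-cancellation ((E XOR v) XOR v = E) then absorption (E OR (E AND v) = E):
= ((x XOR z) XOR v)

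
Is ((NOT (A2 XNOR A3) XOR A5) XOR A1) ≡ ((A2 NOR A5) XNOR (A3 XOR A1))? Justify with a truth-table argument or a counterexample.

No. Counterexample: with A3=0, A5=1, A2=1, A1=0, Expression 1 = 0 but Expression 2 = 1.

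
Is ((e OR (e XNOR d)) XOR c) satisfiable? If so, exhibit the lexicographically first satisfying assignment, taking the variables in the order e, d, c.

e=0, d=0, c=0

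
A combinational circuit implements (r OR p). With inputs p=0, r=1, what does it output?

Substituting: (1 OR 0)
= 1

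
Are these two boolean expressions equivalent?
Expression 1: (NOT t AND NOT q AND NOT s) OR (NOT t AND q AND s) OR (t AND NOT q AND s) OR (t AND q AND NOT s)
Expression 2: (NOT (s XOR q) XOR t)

Yes, they are equivalent — the two output columns agree on all 8 assignments:
t | q | s | Expression 1 | Expression 2
---------------------------------------
0 | 0 | 0 | 1 | 1
0 | 0 | 1 | 0 | 0
0 | 1 | 0 | 0 | 0
0 | 1 | 1 | 1 | 1
1 | 0 | 0 | 0 | 0
1 | 0 | 1 | 1 | 1
1 | 1 | 0 | 1 | 1
1 | 1 | 1 | 0 | 0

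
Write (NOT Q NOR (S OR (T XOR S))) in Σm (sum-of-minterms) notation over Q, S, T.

Σm(4) = (Q AND NOT S AND NOT T)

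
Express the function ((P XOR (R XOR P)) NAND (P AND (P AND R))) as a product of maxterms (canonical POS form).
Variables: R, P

ΠM(3) = (NOT R OR NOT P)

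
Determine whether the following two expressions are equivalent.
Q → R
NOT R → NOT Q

Yes, Contrapositive is always equivalent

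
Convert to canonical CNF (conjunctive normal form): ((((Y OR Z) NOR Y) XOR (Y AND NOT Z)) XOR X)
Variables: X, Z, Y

(X OR NOT Z OR Y) AND (X OR NOT Z OR NOT Y) AND (NOT X OR Z OR Y) AND (NOT X OR Z OR NOT Y)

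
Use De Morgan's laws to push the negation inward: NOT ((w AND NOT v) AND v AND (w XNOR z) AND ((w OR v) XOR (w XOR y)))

NOT (w AND NOT v) OR NOT v OR NOT (w XNOR z) OR NOT ((w OR v) XOR (w XOR y))
De Morgan's: NOT(AND of terms) = OR of negations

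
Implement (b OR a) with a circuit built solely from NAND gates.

((b NAND b) NAND (a NAND a))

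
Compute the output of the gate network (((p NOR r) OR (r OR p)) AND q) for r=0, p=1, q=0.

Substituting: (((1 NOR 0) OR (0 OR 1)) AND 0)
= 0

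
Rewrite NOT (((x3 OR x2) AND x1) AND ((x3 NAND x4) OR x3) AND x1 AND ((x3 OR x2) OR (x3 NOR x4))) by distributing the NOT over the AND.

NOT ((x3 OR x2) AND x1) OR NOT ((x3 NAND x4) OR x3) OR NOT x1 OR NOT ((x3 OR x2) OR (x3 NOR x4))
De Morgan's: NOT(AND of terms) = OR of negations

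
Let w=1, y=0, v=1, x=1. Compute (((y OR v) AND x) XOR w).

Substituting: (((0 OR 1) AND 1) XOR 1)
= 0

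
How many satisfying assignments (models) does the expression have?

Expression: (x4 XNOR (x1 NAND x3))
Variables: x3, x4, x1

Satisfying assignments: (0,1,0), (0,1,1), (1,0,1), (1,1,0)
Count: 4 out of 8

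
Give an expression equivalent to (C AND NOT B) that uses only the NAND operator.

((C NAND (B NAND B)) NAND (C NAND (B NAND B)))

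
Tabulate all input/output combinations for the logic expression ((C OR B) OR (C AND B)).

B | C | Output
--------------
0 | 0 | 0
0 | 1 | 1
1 | 0 | 1
1 | 1 | 1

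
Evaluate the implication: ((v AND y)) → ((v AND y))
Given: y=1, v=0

Antecedent ((v AND y)) = 0; consequent ((v AND y)) = 0.
0 → 0 = 1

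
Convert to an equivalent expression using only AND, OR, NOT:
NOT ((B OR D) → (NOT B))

(B OR D) AND B
(Negated implication: NOT(A → B) = A AND NOT B)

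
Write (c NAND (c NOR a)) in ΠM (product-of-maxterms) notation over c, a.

ΠM() = TRUE (no maxterms)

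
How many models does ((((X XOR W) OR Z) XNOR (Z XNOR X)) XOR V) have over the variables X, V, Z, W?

Satisfying assignments: (0,0,0,1), (0,1,0,0), (0,1,1,0), (0,1,1,1), (1,0,0,1), (1,0,1,0), (1,0,1,1), (1,1,0,0)
Count: 8 out of 16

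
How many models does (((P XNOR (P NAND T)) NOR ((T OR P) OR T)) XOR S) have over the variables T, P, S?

Satisfying assignments: (0,0,0), (0,1,1), (1,0,1), (1,1,1)
Count: 4 out of 8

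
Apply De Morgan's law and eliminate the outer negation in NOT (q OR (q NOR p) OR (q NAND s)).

NOT q AND NOT (q NOR p) AND NOT (q NAND s)
De Morgan's: NOT(OR of terms) = AND of negations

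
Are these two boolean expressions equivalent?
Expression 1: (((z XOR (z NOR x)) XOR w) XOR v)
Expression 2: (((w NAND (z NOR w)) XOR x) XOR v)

No. Counterexample: with x=0, w=1, v=0, z=0, Expression 1 = 0 but Expression 2 = 1.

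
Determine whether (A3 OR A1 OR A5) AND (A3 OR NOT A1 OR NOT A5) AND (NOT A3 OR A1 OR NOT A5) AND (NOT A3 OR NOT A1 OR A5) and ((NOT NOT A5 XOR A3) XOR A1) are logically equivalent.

Yes, they are equivalent — the two output columns agree on all 8 assignments:
A3 | A1 | A5 | Expression 1 | Expression 2
------------------------------------------
0 | 0 | 0 | 0 | 0
0 | 0 | 1 | 1 | 1
0 | 1 | 0 | 1 | 1
0 | 1 | 1 | 0 | 0
1 | 0 | 0 | 1 | 1
1 | 0 | 1 | 0 | 0
1 | 1 | 0 | 0 | 0
1 | 1 | 1 | 1 | 1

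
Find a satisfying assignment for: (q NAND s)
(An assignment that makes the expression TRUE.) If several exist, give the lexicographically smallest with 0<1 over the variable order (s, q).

s=0, q=0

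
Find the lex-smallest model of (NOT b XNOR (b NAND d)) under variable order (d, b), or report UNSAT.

d=0, b=0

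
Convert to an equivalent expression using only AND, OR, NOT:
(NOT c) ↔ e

((NOT c) AND e) OR (c AND NOT e)
(Biconditional = both true or both false)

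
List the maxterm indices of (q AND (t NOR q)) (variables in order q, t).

ΠM(0, 1, 2, 3) = (q OR t) AND (q OR NOT t) AND (NOT q OR t) AND (NOT q OR NOT t)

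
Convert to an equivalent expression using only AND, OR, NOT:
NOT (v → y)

v AND NOT y
(Negated implication: NOT(A → B) = A AND NOT B)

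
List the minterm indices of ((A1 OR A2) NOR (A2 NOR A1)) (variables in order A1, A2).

Σm() = FALSE (no minterms)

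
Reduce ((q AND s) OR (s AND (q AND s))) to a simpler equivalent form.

By absorption (E OR (E AND v) = E):
= (q AND s)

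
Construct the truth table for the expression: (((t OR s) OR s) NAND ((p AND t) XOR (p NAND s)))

p | s | t | Output
------------------
0 | 0 | 0 | 1
0 | 0 | 1 | 0
0 | 1 | 0 | 0
0 | 1 | 1 | 0
1 | 0 | 0 | 1
1 | 0 | 1 | 1
1 | 1 | 0 | 1
1 | 1 | 1 | 0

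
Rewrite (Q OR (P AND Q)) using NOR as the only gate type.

((Q NOR ((P NOR P) NOR (Q NOR Q))) NOR (Q NOR ((P NOR P) NOR (Q NOR Q))))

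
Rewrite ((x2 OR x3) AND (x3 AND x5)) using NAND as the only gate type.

((((x2 NAND x2) NAND (x3 NAND x3)) NAND ((x3 NAND x5) NAND (x3 NAND x5))) NAND (((x2 NAND x2) NAND (x3 NAND x3)) NAND ((x3 NAND x5) NAND (x3 NAND x5))))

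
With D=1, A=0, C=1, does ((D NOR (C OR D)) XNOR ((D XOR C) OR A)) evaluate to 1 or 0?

Substituting: ((1 NOR (1 OR 1)) XNOR ((1 XOR 1) OR 0))
= 1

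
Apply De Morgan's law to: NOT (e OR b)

NOT e AND NOT b
De Morgan's: NOT(OR of terms) = AND of negations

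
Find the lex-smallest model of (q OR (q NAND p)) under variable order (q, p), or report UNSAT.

q=0, p=0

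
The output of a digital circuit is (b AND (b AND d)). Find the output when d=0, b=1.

Substituting: (1 AND (1 AND 0))
= 0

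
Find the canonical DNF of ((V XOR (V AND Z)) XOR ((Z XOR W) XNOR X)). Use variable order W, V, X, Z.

(NOT W AND NOT V AND NOT X AND NOT Z) OR (NOT W AND NOT V AND X AND Z) OR (NOT W AND V AND X AND NOT Z) OR (NOT W AND V AND X AND Z) OR (W AND NOT V AND NOT X AND Z) OR (W AND NOT V AND X AND NOT Z) OR (W AND V AND NOT X AND NOT Z) OR (W AND V AND NOT X AND Z)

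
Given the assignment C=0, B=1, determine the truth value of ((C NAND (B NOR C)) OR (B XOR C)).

Substituting: ((0 NAND (1 NOR 0)) OR (1 XOR 0))
= 1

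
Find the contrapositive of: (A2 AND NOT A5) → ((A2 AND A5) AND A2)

Contrapositive: NOT ((A2 AND A5) AND A2) → NOT (A2 AND NOT A5)
Note: A statement and its contrapositive are logically equivalent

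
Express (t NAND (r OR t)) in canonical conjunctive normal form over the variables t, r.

(NOT t OR r) AND (NOT t OR NOT r)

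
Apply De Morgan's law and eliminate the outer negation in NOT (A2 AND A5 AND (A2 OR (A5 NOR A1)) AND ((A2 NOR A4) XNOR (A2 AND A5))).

NOT A2 OR NOT A5 OR NOT (A2 OR (A5 NOR A1)) OR NOT ((A2 NOR A4) XNOR (A2 AND A5))
De Morgan's: NOT(AND of terms) = OR of negations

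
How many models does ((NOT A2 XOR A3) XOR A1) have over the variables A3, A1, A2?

Satisfying assignments: (0,0,0), (0,1,1), (1,0,1), (1,1,0)
Count: 4 out of 8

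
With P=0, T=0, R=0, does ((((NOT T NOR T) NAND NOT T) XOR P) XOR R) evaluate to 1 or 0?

Substituting: ((((NOT 0 NOR 0) NAND NOT 0) XOR 0) XOR 0)
= 1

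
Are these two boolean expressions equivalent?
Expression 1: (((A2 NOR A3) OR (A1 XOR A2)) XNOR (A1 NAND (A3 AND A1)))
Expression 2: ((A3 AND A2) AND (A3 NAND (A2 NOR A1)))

No. Counterexample: with A2=0, A3=0, A1=0, Expression 1 = 1 but Expression 2 = 0.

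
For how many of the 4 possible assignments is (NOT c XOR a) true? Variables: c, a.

Satisfying assignments: (0,0), (1,1)
Count: 2 out of 4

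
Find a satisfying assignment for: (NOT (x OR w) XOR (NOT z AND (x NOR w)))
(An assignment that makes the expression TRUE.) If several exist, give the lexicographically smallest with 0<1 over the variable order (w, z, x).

w=0, z=1, x=0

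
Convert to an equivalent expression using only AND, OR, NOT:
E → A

NOT E OR A
(Implication elimination: A → B = NOT A OR B)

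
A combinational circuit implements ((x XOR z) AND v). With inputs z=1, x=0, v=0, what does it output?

Substituting: ((0 XOR 1) AND 0)
= 0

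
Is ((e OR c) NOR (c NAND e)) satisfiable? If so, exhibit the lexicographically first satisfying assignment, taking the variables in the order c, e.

UNSATISFIABLE - no assignment makes this expression true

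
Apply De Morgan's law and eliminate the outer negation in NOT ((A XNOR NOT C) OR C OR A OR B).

NOT (A XNOR NOT C) AND NOT C AND NOT A AND NOT B
De Morgan's: NOT(OR of terms) = AND of negations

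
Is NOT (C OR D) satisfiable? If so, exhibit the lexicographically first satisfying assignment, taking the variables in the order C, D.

C=0, D=0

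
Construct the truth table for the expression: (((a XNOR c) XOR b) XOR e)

b | e | a | c | Output
----------------------
0 | 0 | 0 | 0 | 1
0 | 0 | 0 | 1 | 0
0 | 0 | 1 | 0 | 0
0 | 0 | 1 | 1 | 1
0 | 1 | 0 | 0 | 0
0 | 1 | 0 | 1 | 1
0 | 1 | 1 | 0 | 1
0 | 1 | 1 | 1 | 0
1 | 0 | 0 | 0 | 0
1 | 0 | 0 | 1 | 1
1 | 0 | 1 | 0 | 1
1 | 0 | 1 | 1 | 0
1 | 1 | 0 | 0 | 1
1 | 1 | 0 | 1 | 0
1 | 1 | 1 | 0 | 0
1 | 1 | 1 | 1 | 1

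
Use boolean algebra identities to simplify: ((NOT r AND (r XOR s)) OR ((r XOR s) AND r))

By distribution ((E AND v) OR (E AND NOT v) = E):
= (r XOR s)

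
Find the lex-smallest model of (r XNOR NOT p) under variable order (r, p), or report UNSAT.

r=0, p=1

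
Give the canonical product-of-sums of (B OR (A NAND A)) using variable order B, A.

ΠM(1) = (B OR NOT A)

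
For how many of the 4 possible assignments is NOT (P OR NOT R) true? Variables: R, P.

Satisfying assignments: (1,0)
Count: 1 out of 4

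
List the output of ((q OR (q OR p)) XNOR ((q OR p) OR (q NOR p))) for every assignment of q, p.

q | p | Output
--------------
0 | 0 | 0
0 | 1 | 1
1 | 0 | 1
1 | 1 | 1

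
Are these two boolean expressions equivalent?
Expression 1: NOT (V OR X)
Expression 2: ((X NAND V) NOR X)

No. Counterexample: with V=0, X=0, Expression 1 = 1 but Expression 2 = 0.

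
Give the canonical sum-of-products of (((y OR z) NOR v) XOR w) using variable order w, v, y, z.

Σm(0, 9, 10, 11, 12, 13, 14, 15) = (NOT w AND NOT v AND NOT y AND NOT z) OR (w AND NOT v AND NOT y AND z) OR (w AND NOT v AND y AND NOT z) OR (w AND NOT v AND y AND z) OR (w AND v AND NOT y AND NOT z) OR (w AND v AND NOT y AND z) OR (w AND v AND y AND NOT z) OR (w AND v AND y AND z)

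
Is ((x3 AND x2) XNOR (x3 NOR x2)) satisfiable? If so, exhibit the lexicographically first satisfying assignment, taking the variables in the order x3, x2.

x3=0, x2=1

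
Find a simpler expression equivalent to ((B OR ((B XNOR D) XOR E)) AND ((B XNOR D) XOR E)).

By absorption (E AND (E OR v) = E):
= ((B XNOR D) XOR E)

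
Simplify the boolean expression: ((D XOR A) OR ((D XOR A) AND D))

By absorption (E OR (E AND v) = E):
= (D XOR A)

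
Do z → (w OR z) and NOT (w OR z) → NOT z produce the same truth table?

Yes, Contrapositive is always equivalent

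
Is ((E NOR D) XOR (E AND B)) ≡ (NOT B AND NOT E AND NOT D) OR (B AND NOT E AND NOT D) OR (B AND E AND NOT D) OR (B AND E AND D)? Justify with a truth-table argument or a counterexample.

Yes, they are equivalent — the two output columns agree on all 8 assignments:
B | E | D | Expression 1 | Expression 2
---------------------------------------
0 | 0 | 0 | 1 | 1
0 | 0 | 1 | 0 | 0
0 | 1 | 0 | 0 | 0
0 | 1 | 1 | 0 | 0
1 | 0 | 0 | 1 | 1
1 | 0 | 1 | 0 | 0
1 | 1 | 0 | 1 | 1
1 | 1 | 1 | 1 | 1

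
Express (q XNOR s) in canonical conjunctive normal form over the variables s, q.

(s OR NOT q) AND (NOT s OR q)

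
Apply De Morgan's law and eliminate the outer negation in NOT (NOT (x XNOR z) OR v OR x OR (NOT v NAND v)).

(x XNOR z) AND NOT v AND NOT x AND NOT (NOT v NAND v)
De Morgan's: NOT(OR of terms) = AND of negations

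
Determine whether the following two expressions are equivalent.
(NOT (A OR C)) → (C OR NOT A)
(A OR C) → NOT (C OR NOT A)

No, Inverse is not equivalent to original (counterexample: A=0, C=1)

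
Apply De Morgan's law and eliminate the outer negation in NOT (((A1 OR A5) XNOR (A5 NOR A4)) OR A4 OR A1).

NOT ((A1 OR A5) XNOR (A5 NOR A4)) AND NOT A4 AND NOT A1
De Morgan's: NOT(OR of terms) = AND of negations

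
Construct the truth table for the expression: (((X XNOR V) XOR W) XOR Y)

X | W | V | Y | Output
----------------------
0 | 0 | 0 | 0 | 1
0 | 0 | 0 | 1 | 0
0 | 0 | 1 | 0 | 0
0 | 0 | 1 | 1 | 1
0 | 1 | 0 | 0 | 0
0 | 1 | 0 | 1 | 1
0 | 1 | 1 | 0 | 1
0 | 1 | 1 | 1 | 0
1 | 0 | 0 | 0 | 0
1 | 0 | 0 | 1 | 1
1 | 0 | 1 | 0 | 1
1 | 0 | 1 | 1 | 0
1 | 1 | 0 | 0 | 1
1 | 1 | 0 | 1 | 0
1 | 1 | 1 | 0 | 0
1 | 1 | 1 | 1 | 1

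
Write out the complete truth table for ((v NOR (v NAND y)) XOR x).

v | x | y | Output
------------------
0 | 0 | 0 | 0
0 | 0 | 1 | 0
0 | 1 | 0 | 1
0 | 1 | 1 | 1
1 | 0 | 0 | 0
1 | 0 | 1 | 0
1 | 1 | 0 | 1
1 | 1 | 1 | 1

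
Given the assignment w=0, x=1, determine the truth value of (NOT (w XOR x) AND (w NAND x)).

Substituting: (NOT (0 XOR 1) AND (0 NAND 1))
= 0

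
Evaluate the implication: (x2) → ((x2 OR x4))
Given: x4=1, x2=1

Antecedent (x2) = 1; consequent ((x2 OR x4)) = 1.
1 → 1 = 1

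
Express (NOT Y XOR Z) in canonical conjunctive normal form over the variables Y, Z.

(Y OR NOT Z) AND (NOT Y OR Z)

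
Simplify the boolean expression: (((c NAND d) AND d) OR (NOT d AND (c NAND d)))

By distribution ((E AND v) OR (E AND NOT v) = E):
= (c NAND d)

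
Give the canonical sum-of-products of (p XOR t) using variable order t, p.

Σm(1, 2) = (NOT t AND p) OR (t AND NOT p)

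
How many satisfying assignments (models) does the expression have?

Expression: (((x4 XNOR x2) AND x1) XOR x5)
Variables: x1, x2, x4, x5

Satisfying assignments: (0,0,0,1), (0,0,1,1), (0,1,0,1), (0,1,1,1), (1,0,0,0), (1,0,1,1), (1,1,0,1), (1,1,1,0)
Count: 8 out of 16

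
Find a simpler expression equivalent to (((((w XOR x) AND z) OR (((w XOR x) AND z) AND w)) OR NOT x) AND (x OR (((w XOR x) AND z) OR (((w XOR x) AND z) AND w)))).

By distribution ((E OR v) AND (E OR NOT v) = E) then absorption (E OR (E AND v) = E):
= ((w XOR x) AND z)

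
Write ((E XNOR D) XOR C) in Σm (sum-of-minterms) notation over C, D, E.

Σm(0, 3, 5, 6) = (NOT C AND NOT D AND NOT E) OR (NOT C AND D AND E) OR (C AND NOT D AND E) OR (C AND D AND NOT E)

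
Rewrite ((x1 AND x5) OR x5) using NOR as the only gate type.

((((x1 NOR x1) NOR (x5 NOR x5)) NOR x5) NOR (((x1 NOR x1) NOR (x5 NOR x5)) NOR x5))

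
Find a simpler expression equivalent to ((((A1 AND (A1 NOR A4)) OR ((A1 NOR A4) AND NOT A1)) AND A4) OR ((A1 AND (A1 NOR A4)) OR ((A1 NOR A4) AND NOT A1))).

By absorption (E OR (E AND v) = E) then distribution ((E AND v) OR (E AND NOT v) = E):
= (A1 NOR A4)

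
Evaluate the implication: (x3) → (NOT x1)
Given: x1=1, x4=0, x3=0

Antecedent (x3) = 0; consequent (NOT x1) = 0.
0 → 0 = 1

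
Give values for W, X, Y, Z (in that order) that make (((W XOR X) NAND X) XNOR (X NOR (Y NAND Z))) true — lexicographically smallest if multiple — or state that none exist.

W=0, X=0, Y=1, Z=1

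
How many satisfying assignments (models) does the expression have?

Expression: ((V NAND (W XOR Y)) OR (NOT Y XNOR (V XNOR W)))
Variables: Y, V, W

Satisfying assignments: (0,0,0), (0,0,1), (0,1,0), (0,1,1), (1,0,0), (1,0,1), (1,1,0), (1,1,1)
Count: 8 out of 8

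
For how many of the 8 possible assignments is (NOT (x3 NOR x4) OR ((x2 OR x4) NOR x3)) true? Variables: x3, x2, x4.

Satisfying assignments: (0,0,0), (0,0,1), (0,1,1), (1,0,0), (1,0,1), (1,1,0), (1,1,1)
Count: 7 out of 8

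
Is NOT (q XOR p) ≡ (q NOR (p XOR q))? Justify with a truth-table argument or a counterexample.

No. Counterexample: with q=1, p=1, Expression 1 = 1 but Expression 2 = 0.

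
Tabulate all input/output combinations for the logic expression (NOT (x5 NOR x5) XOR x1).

x1 | x5 | Output
----------------
0 | 0 | 0
0 | 1 | 1
1 | 0 | 1
1 | 1 | 0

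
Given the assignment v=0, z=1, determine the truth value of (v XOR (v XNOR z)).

Substituting: (0 XOR (0 XNOR 1))
= 0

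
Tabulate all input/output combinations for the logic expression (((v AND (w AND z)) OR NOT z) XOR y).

v | z | y | w | Output
----------------------
0 | 0 | 0 | 0 | 1
0 | 0 | 0 | 1 | 1
0 | 0 | 1 | 0 | 0
0 | 0 | 1 | 1 | 0
0 | 1 | 0 | 0 | 0
0 | 1 | 0 | 1 | 0
0 | 1 | 1 | 0 | 1
0 | 1 | 1 | 1 | 1
1 | 0 | 0 | 0 | 1
1 | 0 | 0 | 1 | 1
1 | 0 | 1 | 0 | 0
1 | 0 | 1 | 1 | 0
1 | 1 | 0 | 0 | 0
1 | 1 | 0 | 1 | 1
1 | 1 | 1 | 0 | 1
1 | 1 | 1 | 1 | 0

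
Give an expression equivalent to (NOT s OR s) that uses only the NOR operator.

(((s NOR s) NOR s) NOR ((s NOR s) NOR s))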